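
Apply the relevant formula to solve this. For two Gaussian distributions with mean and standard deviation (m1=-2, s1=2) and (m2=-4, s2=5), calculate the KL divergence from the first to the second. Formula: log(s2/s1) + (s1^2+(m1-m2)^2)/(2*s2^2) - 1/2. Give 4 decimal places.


KL divergence between normal distributions:
KL = log(s2/s1) + (s1^2 + (m1-m2)^2)/(2*s2^2) - 1/2.
log(5/2) = 0.916291.
(2^2 + (-2--4)^2)/(2*5^2) = (4 + 4)/50 = 0.16.
KL = 0.916291 + 0.16 - 0.5 = 0.5763

0.5763


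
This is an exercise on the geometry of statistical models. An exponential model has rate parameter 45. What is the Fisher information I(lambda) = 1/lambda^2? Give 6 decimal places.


Fisher information for exponential: I(lambda) = 1/lambda^2.
lambda = 45, lambda^2 = 2025.
I = 1/2025 = 0.000494

0.000494


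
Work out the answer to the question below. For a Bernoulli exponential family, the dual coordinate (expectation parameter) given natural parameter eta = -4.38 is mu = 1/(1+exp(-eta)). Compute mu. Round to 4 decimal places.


Dual coordinate (expectation parameter) for Bernoulli:
mu = 1/(1+exp(-eta)).
eta = -4.38.
exp(-eta) = exp(4.38) = 79.838033.
mu = 1/(1+79.838033) = 0.0124

0.0124


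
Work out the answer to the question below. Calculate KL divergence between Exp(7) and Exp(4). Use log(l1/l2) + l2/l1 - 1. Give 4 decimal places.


KL divergence for exponential family:
KL = log(l1/l2) + l2/l1 - 1.
log(7/4) = 0.559616.
4/7 = 0.571429.
KL = 0.559616 + 0.571429 - 1 = 0.1310

0.1310


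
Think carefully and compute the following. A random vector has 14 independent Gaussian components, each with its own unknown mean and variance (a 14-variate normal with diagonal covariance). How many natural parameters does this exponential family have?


Exponential family dimension calculation:
Each univariate normal has two natural parameters (mu/sigma^2 and -1/(2 sigma^2)).
With 14 independent components, dim = 2 * 14 = 28.

28


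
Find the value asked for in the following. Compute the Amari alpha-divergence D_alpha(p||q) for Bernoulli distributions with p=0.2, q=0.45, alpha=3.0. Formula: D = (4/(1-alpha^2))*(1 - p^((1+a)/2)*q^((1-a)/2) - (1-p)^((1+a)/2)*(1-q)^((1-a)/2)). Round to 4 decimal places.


Amari alpha-divergence:
D = (4/(1-alpha^2))*(1 - p^((1+a)/2)*q^((1-a)/2) - (1-p)^((1+a)/2)*(1-q)^((1-a)/2)).
alpha = 3.0, p = 0.2, q = 0.45.
e1 = (1+alpha)/2 = 2.0, e2 = (1-alpha)/2 = -1.0.
t1 = p^e1 * q^e2 = 0.2^2.0 * 0.45^-1.0 = 0.088889.
t2 = (1-p)^e1 * (1-q)^e2 = 0.8^2.0 * 0.55^-1.0 = 1.163636.
4/(1-alpha^2) = -0.5.
D = -0.5*(1 - 0.088889 - 1.163636) = 0.1263

0.1263


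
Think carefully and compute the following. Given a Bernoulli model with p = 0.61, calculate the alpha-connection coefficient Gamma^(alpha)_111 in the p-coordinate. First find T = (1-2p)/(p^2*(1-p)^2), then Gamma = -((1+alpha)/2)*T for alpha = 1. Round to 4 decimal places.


Skewness (Amari-Chentsov) tensor: T = (1-2p)/(p^2*(1-p)^2).
p = 0.61, 1-2p = -0.22, p^2 = 0.3721, (1-p)^2 = 0.1521.
T = -0.22/(0.3721 * 0.1521) = -3.887172.
In the p-coordinate, Gamma^(alpha) = Gamma^(0) - (alpha/2)*T with Gamma^(0) = (1/2)*g'(p) = -T/2,
so Gamma^(alpha) = -((1+alpha)/2)*T.
alpha = 1, -(1+alpha)/2 = -1.0.
Gamma = -1.0 * -3.887172 = 3.8872

3.8872


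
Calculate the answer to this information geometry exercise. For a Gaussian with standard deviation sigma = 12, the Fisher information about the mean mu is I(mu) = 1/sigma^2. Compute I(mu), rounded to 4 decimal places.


The Fisher information for the mean of a normal distribution is I(mu) = 1/sigma^2.
sigma = 12, so sigma^2 = 144.
I(mu) = 1/144 = 0.0069

0.0069


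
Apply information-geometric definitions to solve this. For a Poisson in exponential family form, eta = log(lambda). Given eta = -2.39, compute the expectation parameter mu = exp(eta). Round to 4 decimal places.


Expectation parameter for Poisson exponential family:
mu = exp(eta).
eta = -2.39.
mu = exp(-2.39) = 0.0916

0.0916


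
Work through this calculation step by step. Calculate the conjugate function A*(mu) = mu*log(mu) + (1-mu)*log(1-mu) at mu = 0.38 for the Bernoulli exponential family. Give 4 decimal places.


Legendre transform for Bernoulli:
A*(mu) = mu*log(mu) + (1-mu)*log(1-mu).
mu = 0.38, 1-mu = 0.62.
mu*log(mu) = 0.38*log(0.38) = -0.367682.
(1-mu)*log(1-mu) = 0.62*log(0.62) = -0.296382.
A* = -0.367682 + -0.296382 = -0.6641

-0.6641


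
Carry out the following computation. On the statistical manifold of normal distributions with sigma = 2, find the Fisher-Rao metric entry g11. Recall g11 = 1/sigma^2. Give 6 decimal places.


For the 2-parameter normal family, the Fisher metric has:
  g11 = 1/sigma^2, g22 = 2/sigma^2.
sigma = 2, sigma^2 = 4.
g11 = 0.250000

0.250000


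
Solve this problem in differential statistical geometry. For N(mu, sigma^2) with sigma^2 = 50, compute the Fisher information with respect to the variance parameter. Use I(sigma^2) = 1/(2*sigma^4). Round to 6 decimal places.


Fisher information for variance: I(sigma^2) = 1/(2*sigma^4).
sigma^2 = 50, so sigma^4 = 2500.
I = 1/(2*2500) = 1/5000 = 0.000200

0.000200


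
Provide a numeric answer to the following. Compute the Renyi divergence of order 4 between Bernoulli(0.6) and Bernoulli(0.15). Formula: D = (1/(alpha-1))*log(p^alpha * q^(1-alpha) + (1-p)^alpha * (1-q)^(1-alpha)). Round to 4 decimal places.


Renyi divergence of order alpha between Bernoulli distributions:
D = (1/(alpha-1))*log(p^alpha * q^(1-alpha) + (1-p)^alpha * (1-q)^(1-alpha)).
alpha = 4, p = 0.6, q = 0.15.
p^alpha * q^(1-alpha) = 0.6^4 * 0.15^-3 = 38.4.
(1-p)^alpha * (1-q)^(1-alpha) = 0.4^4 * 0.85^-3 = 0.041685.
sum = 38.4 + 0.041685 = 38.441685.
D = (1/3)*log(38.441685) = 1.2164

1.2164


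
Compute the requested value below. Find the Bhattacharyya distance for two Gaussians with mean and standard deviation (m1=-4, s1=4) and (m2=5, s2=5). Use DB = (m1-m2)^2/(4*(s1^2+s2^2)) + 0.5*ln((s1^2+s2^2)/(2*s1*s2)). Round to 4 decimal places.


Bhattacharyya distance between two Gaussians:
DB = (m1-m2)^2/(4*(s1^2+s2^2)) + (1/2)*ln((s1^2+s2^2)/(2*s1*s2)).
(m1-m2)^2 = (-9)^2 = 81.
s1^2+s2^2 = 16 + 25 = 41.
term1 = 81/164 = 0.493902.
term2 = 0.5*ln(41/40.0) = 0.012346.
DB = 0.493902 + 0.012346 = 0.5062

0.5062


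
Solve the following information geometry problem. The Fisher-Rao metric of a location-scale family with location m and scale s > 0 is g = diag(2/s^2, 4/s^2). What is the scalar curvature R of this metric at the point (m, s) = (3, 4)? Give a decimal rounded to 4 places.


The metric has the form g = (A dm^2 + B ds^2)/s^2 with A = 2, B = 4.
Substitute u = sqrt(A/B)*m: g = B*(du^2 + ds^2)/s^2, i.e. B times the
Poincare upper half-plane metric, which has constant Gaussian curvature -1.
Scaling a 2D metric by a constant c divides the Gaussian curvature by c,
so K = -1/B = -1/(4) = -0.2500 everywhere (the point (m, s) = (3, 4) is irrelevant:
the curvature is constant).
Scalar curvature in dimension 2: R = 2K = -2/(4) = -0.5000.

-0.5000


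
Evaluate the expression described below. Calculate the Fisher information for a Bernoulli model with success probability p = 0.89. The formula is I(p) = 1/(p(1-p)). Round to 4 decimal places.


For Bernoulli(p), Fisher information is I(p) = 1/(p*(1-p)).
p = 0.89, 1-p = 0.11.
p*(1-p) = 0.0979.
I(p) = 1/0.0979 = 10.2145

10.2145


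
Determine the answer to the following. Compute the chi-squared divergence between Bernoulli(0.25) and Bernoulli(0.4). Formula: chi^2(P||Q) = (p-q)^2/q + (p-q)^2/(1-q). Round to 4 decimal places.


Chi-squared divergence between Bernoulli distributions:
chi^2 = (p-q)^2/q + (p-q)^2/(1-q).
p = 0.25, q = 0.4, p-q = -0.15.
(p-q)^2 = 0.0225.
term1 = 0.0225/0.4 = 0.05625.
term2 = 0.0225/0.6 = 0.0375.
chi^2 = 0.05625 + 0.0375 = 0.0938

0.0938


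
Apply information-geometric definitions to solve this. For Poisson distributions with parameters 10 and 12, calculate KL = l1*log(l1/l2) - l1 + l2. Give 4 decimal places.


KL divergence for Poisson:
KL = l1*log(l1/l2) - l1 + l2.
l1 = 10, l2 = 12.
log(10/12) = -0.182322.
l1*log(l1/l2) = 10 * -0.182322 = -1.823216.
KL = -1.823216 - 10 + 12 = 0.1768

0.1768


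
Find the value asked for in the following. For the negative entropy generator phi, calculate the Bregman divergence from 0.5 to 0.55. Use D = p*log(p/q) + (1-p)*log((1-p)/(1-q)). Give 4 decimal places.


Bregman divergence with negative entropy generator:
D = p*log(p/q) + (1-p)*log((1-p)/(1-q)).
p = 0.5, q = 0.55.
p*log(p/q) = 0.5*log(0.5/0.55) = -0.047655.
(1-p)*log((1-p)/(1-q)) = 0.5*log(0.5/0.45) = 0.05268.
D = -0.047655 + 0.05268 = 0.0050

0.0050


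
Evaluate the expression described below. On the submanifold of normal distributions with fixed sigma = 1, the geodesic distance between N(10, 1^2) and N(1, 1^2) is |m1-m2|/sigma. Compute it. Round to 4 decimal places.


On the fixed-variance normal subfamily, geodesic distance = |m1-m2|/sigma.
|10 - 1| = 9.
sigma = 1.
d = 9/1 = 9.0000

9.0000


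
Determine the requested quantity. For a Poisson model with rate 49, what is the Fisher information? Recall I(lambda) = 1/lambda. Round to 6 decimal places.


Fisher information for Poisson: I(lambda) = 1/lambda.
lambda = 49.
I(lambda) = 1/49 = 0.020408

0.020408


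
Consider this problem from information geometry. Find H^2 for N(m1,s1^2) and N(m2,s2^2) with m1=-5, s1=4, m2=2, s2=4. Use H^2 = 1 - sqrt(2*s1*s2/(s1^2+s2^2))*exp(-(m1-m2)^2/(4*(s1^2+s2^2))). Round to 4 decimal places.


Squared Hellinger distance for Gaussians:
H^2 = 1 - sqrt(2*s1*s2/(s1^2+s2^2)) * exp(-(m1-m2)^2/(4*(s1^2+s2^2))).
s1^2 = 16, s2^2 = 16, s1^2+s2^2 = 32.
sqrt(2*4*4/(32)) = 1.0.
(m1-m2)^2 = (-7)^2 = 49.
exp(-49/(4*32)) = exp(-0.382812) = 0.681941.
H^2 = 1 - 1.0*0.681941 = 0.3181

0.3181


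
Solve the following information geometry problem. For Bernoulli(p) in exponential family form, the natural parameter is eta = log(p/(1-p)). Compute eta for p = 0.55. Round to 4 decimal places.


Natural parameter for Bernoulli: eta = log(p/(1-p)).
p = 0.55, 1-p = 0.45.
p/(1-p) = 1.222222.
eta = log(1.222222) = 0.2007

0.2007


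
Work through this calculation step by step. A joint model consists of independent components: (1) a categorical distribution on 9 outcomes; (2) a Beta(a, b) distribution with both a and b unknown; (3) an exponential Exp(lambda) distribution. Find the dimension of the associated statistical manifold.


The dimension of a statistical manifold equals the number of free
(independent) real parameters of the model. For a product of independent
blocks the parameter counts add.
- categorical on 9 outcomes (probabilities sum to 1): 9-1 = 8.
- Beta (a, b): 2.
- exponential (lambda): 1.
Total = 8 + 2 + 1 = 11.
Dimension = 11

11


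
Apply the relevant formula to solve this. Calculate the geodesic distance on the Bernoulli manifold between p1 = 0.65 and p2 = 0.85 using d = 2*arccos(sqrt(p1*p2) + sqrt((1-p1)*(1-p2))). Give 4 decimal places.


Geodesic distance on Bernoulli manifold:
d(p1,p2) = 2*arccos(sqrt(p1*p2) + sqrt((1-p1)*(1-p2))).
sqrt(p1*p2) = sqrt(0.65*0.85) = 0.743303.
sqrt((1-p1)*(1-p2)) = sqrt(0.35*0.15) = 0.229129.
arg = 0.743303 + 0.229129 = 0.972432.
d = 2*arccos(0.972432) = 0.4707

0.4707


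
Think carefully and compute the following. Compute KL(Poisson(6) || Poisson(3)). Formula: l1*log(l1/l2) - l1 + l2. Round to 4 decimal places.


KL divergence for Poisson:
KL = l1*log(l1/l2) - l1 + l2.
l1 = 6, l2 = 3.
log(6/3) = 0.693147.
l1*log(l1/l2) = 6 * 0.693147 = 4.158883.
KL = 4.158883 - 6 + 3 = 1.1589

1.1589


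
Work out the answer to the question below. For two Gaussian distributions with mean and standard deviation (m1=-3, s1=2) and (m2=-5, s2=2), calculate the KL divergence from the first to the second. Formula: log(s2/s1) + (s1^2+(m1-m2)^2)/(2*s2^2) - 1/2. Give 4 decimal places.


KL divergence between normal distributions:
KL = log(s2/s1) + (s1^2 + (m1-m2)^2)/(2*s2^2) - 1/2.
log(2/2) = 0.0.
(2^2 + (-3--5)^2)/(2*2^2) = (4 + 4)/8 = 1.0.
KL = 0.0 + 1.0 - 0.5 = 0.5000

0.5000


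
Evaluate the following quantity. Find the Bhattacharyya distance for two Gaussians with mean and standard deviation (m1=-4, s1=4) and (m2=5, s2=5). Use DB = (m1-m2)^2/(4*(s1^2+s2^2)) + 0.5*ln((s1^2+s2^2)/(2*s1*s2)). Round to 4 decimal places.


Bhattacharyya distance between two Gaussians:
DB = (m1-m2)^2/(4*(s1^2+s2^2)) + (1/2)*ln((s1^2+s2^2)/(2*s1*s2)).
(m1-m2)^2 = (-9)^2 = 81.
s1^2+s2^2 = 16 + 25 = 41.
term1 = 81/164 = 0.493902.
term2 = 0.5*ln(41/40.0) = 0.012346.
DB = 0.493902 + 0.012346 = 0.5062

0.5062


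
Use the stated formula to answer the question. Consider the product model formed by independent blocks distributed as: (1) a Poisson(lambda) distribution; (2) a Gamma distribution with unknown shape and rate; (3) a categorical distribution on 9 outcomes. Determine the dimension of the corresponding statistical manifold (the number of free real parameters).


The dimension of a statistical manifold equals the number of free
(independent) real parameters of the model. For a product of independent
blocks the parameter counts add.
- Poisson (lambda): 1.
- Gamma (shape, rate): 2.
- categorical on 9 outcomes (probabilities sum to 1): 9-1 = 8.
Total = 1 + 2 + 8 = 11.
Dimension = 11

11


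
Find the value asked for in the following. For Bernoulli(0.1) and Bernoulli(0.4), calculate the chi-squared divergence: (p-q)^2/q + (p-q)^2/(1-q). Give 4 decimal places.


Chi-squared divergence between Bernoulli distributions:
chi^2 = (p-q)^2/q + (p-q)^2/(1-q).
p = 0.1, q = 0.4, p-q = -0.3.
(p-q)^2 = 0.09.
term1 = 0.09/0.4 = 0.225.
term2 = 0.09/0.6 = 0.15.
chi^2 = 0.225 + 0.15 = 0.3750

0.3750


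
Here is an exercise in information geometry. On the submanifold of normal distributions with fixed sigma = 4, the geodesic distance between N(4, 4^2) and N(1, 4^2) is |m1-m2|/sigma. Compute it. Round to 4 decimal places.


On the fixed-variance normal subfamily, geodesic distance = |m1-m2|/sigma.
|4 - 1| = 3.
sigma = 4.
d = 3/4 = 0.7500

0.7500


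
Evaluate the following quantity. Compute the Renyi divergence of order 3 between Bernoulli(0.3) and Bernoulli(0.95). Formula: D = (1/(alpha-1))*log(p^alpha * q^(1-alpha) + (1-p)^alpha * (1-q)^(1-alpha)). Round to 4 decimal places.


Renyi divergence of order alpha between Bernoulli distributions:
D = (1/(alpha-1))*log(p^alpha * q^(1-alpha) + (1-p)^alpha * (1-q)^(1-alpha)).
alpha = 3, p = 0.3, q = 0.95.
p^alpha * q^(1-alpha) = 0.3^3 * 0.95^-2 = 0.029917.
(1-p)^alpha * (1-q)^(1-alpha) = 0.7^3 * 0.05^-2 = 137.2.
sum = 0.029917 + 137.2 = 137.229917.
D = (1/2)*log(137.229917) = 2.4608

2.4608


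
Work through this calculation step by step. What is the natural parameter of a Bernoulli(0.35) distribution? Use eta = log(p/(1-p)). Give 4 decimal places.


Natural parameter for Bernoulli: eta = log(p/(1-p)).
p = 0.35, 1-p = 0.65.
p/(1-p) = 0.538462.
eta = log(0.538462) = -0.6190

-0.6190


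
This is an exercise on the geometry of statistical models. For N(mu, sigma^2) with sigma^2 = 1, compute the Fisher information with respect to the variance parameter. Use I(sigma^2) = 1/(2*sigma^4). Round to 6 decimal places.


Fisher information for variance: I(sigma^2) = 1/(2*sigma^4).
sigma^2 = 1, so sigma^4 = 1.
I = 1/(2*1) = 1/2 = 0.500000

0.500000


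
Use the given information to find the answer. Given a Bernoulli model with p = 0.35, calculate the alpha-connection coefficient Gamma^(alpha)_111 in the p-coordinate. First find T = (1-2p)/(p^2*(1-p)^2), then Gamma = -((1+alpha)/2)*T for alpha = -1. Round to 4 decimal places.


Skewness (Amari-Chentsov) tensor: T = (1-2p)/(p^2*(1-p)^2).
p = 0.35, 1-2p = 0.3, p^2 = 0.1225, (1-p)^2 = 0.4225.
T = 0.3/(0.1225 * 0.4225) = 5.796401.
In the p-coordinate, Gamma^(alpha) = Gamma^(0) - (alpha/2)*T with Gamma^(0) = (1/2)*g'(p) = -T/2,
so Gamma^(alpha) = -((1+alpha)/2)*T.
alpha = -1, -(1+alpha)/2 = 0.0.
Gamma = 0.0 * 5.796401 = 0.0000

0.0000


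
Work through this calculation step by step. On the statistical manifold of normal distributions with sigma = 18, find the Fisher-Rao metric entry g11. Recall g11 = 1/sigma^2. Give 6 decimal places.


For the 2-parameter normal family, the Fisher metric has:
  g11 = 1/sigma^2, g22 = 2/sigma^2.
sigma = 18, sigma^2 = 324.
g11 = 0.003086

0.003086


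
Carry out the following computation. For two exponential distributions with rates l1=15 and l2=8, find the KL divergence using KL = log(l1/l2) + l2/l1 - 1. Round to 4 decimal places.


KL divergence for exponential family:
KL = log(l1/l2) + l2/l1 - 1.
log(15/8) = 0.628609.
8/15 = 0.533333.
KL = 0.628609 + 0.533333 - 1 = 0.1619

0.1619


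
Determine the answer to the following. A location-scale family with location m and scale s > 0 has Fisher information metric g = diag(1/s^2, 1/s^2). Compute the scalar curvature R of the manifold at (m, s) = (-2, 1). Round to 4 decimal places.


The metric has the form g = (A dm^2 + B ds^2)/s^2 with A = 1, B = 1.
Substitute u = sqrt(A/B)*m: g = B*(du^2 + ds^2)/s^2, i.e. B times the
Poincare upper half-plane metric, which has constant Gaussian curvature -1.
Scaling a 2D metric by a constant c divides the Gaussian curvature by c,
so K = -1/B = -1/(1) = -1.0000 everywhere (the point (m, s) = (-2, 1) is irrelevant:
the curvature is constant).
Scalar curvature in dimension 2: R = 2K = -2/(1) = -2.0000.

-2.0000


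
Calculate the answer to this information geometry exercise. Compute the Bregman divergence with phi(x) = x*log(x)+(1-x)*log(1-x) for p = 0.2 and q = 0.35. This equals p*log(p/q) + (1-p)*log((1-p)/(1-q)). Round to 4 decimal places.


Bregman divergence with negative entropy generator:
D = p*log(p/q) + (1-p)*log((1-p)/(1-q)).
p = 0.2, q = 0.35.
p*log(p/q) = 0.2*log(0.2/0.35) = -0.111923.
(1-p)*log((1-p)/(1-q)) = 0.8*log(0.8/0.65) = 0.166111.
D = -0.111923 + 0.166111 = 0.0542

0.0542


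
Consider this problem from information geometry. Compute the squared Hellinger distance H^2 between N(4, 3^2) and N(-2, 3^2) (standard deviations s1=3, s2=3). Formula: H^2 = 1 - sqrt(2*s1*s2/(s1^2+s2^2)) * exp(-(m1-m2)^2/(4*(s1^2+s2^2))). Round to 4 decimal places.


Squared Hellinger distance for Gaussians:
H^2 = 1 - sqrt(2*s1*s2/(s1^2+s2^2)) * exp(-(m1-m2)^2/(4*(s1^2+s2^2))).
s1^2 = 9, s2^2 = 9, s1^2+s2^2 = 18.
sqrt(2*3*3/(18)) = 1.0.
(m1-m2)^2 = (6)^2 = 36.
exp(-36/(4*18)) = exp(-0.5) = 0.606531.
H^2 = 1 - 1.0*0.606531 = 0.3935

0.3935


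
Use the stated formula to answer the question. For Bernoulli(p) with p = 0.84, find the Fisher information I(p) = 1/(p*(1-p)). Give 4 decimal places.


For Bernoulli(p), Fisher information is I(p) = 1/(p*(1-p)).
p = 0.84, 1-p = 0.16.
p*(1-p) = 0.1344.
I(p) = 1/0.1344 = 7.4405

7.4405


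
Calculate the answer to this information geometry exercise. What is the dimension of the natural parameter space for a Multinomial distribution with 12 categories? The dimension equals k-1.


Exponential family dimension calculation:
For Multinomial with k=12 categories, dim = k-1 = 11.

11


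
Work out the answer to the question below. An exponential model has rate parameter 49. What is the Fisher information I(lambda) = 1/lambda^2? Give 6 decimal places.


Fisher information for exponential: I(lambda) = 1/lambda^2.
lambda = 49, lambda^2 = 2401.
I = 1/2401 = 0.000416

0.000416


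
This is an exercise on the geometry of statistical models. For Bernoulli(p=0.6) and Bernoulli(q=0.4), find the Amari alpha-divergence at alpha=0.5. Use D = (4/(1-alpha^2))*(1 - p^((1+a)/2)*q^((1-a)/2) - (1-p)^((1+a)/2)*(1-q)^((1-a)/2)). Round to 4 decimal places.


Amari alpha-divergence:
D = (4/(1-alpha^2))*(1 - p^((1+a)/2)*q^((1-a)/2) - (1-p)^((1+a)/2)*(1-q)^((1-a)/2)).
alpha = 0.5, p = 0.6, q = 0.4.
e1 = (1+alpha)/2 = 0.75, e2 = (1-alpha)/2 = 0.25.
t1 = p^e1 * q^e2 = 0.6^0.75 * 0.4^0.25 = 0.542161.
t2 = (1-p)^e1 * (1-q)^e2 = 0.4^0.75 * 0.6^0.25 = 0.442673.
4/(1-alpha^2) = 5.333333.
D = 5.333333*(1 - 0.542161 - 0.442673) = 0.0809

0.0809


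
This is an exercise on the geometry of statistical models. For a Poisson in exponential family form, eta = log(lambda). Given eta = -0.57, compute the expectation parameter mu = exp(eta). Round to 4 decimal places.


Expectation parameter for Poisson exponential family:
mu = exp(eta).
eta = -0.57.
mu = exp(-0.57) = 0.5655

0.5655


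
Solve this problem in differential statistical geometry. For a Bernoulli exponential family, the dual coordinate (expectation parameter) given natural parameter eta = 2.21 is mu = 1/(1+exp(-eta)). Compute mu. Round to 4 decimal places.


Dual coordinate (expectation parameter) for Bernoulli:
mu = 1/(1+exp(-eta)).
eta = 2.21.
exp(-eta) = exp(-2.21) = 0.109701.
mu = 1/(1+0.109701) = 0.9011

0.9011


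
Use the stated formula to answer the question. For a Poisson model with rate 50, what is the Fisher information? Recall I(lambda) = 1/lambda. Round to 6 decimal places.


Fisher information for Poisson: I(lambda) = 1/lambda.
lambda = 50.
I(lambda) = 1/50 = 0.020000

0.020000


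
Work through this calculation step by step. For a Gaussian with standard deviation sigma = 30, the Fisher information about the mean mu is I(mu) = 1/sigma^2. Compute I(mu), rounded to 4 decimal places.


The Fisher information for the mean of a normal distribution is I(mu) = 1/sigma^2.
sigma = 30, so sigma^2 = 900.
I(mu) = 1/900 = 0.0011

0.0011


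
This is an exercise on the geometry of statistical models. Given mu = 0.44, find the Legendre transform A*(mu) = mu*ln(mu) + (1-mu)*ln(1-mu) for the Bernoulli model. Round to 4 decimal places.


Legendre transform for Bernoulli:
A*(mu) = mu*log(mu) + (1-mu)*log(1-mu).
mu = 0.44, 1-mu = 0.56.
mu*log(mu) = 0.44*log(0.44) = -0.361231.
(1-mu)*log(1-mu) = 0.56*log(0.56) = -0.324698.
A* = -0.361231 + -0.324698 = -0.6859

-0.6859


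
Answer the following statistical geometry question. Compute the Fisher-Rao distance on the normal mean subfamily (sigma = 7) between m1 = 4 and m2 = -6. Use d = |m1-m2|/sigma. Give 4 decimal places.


On the fixed-variance normal subfamily, geodesic distance = |m1-m2|/sigma.
|4 - -6| = 10.
sigma = 7.
d = 10/7 = 1.4286

1.4286


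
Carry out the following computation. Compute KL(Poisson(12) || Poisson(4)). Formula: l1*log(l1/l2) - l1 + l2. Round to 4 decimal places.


KL divergence for Poisson:
KL = l1*log(l1/l2) - l1 + l2.
l1 = 12, l2 = 4.
log(12/4) = 1.098612.
l1*log(l1/l2) = 12 * 1.098612 = 13.183347.
KL = 13.183347 - 12 + 4 = 5.1833

5.1833


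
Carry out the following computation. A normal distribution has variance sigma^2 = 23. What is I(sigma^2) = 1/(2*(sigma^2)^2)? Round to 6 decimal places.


Fisher information for variance: I(sigma^2) = 1/(2*sigma^4).
sigma^2 = 23, so sigma^4 = 529.
I = 1/(2*529) = 1/1058 = 0.000945

0.000945


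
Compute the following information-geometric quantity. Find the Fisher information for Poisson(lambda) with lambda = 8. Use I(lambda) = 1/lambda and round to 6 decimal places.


Fisher information for Poisson: I(lambda) = 1/lambda.
lambda = 8.
I(lambda) = 1/8 = 0.125000

0.125000


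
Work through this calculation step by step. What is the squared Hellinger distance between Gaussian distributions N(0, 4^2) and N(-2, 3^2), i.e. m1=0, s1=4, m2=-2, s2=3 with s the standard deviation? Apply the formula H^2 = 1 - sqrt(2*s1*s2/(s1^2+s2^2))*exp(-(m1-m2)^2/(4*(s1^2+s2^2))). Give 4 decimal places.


Squared Hellinger distance for Gaussians:
H^2 = 1 - sqrt(2*s1*s2/(s1^2+s2^2)) * exp(-(m1-m2)^2/(4*(s1^2+s2^2))).
s1^2 = 16, s2^2 = 9, s1^2+s2^2 = 25.
sqrt(2*4*3/(25)) = 0.979796.
(m1-m2)^2 = (2)^2 = 4.
exp(-4/(4*25)) = exp(-0.04) = 0.960789.
H^2 = 1 - 0.979796*0.960789 = 0.0586

0.0586


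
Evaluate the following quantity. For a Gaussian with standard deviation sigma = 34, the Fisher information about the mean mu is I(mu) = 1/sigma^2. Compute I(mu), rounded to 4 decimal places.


The Fisher information for the mean of a normal distribution is I(mu) = 1/sigma^2.
sigma = 34, so sigma^2 = 1156.
I(mu) = 1/1156 = 0.0009

0.0009


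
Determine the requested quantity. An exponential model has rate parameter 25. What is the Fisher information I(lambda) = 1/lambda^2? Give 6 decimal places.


Fisher information for exponential: I(lambda) = 1/lambda^2.
lambda = 25, lambda^2 = 625.
I = 1/625 = 0.001600

0.001600


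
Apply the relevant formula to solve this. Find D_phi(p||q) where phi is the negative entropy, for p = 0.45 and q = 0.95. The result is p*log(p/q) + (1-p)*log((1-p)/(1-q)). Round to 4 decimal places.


Bregman divergence with negative entropy generator:
D = p*log(p/q) + (1-p)*log((1-p)/(1-q)).
p = 0.45, q = 0.95.
p*log(p/q) = 0.45*log(0.45/0.95) = -0.336246.
(1-p)*log((1-p)/(1-q)) = 0.55*log(0.55/0.05) = 1.318842.
D = -0.336246 + 1.318842 = 0.9826

0.9826


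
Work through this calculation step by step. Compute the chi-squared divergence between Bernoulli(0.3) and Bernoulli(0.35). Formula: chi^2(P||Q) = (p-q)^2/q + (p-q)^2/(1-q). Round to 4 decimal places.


Chi-squared divergence between Bernoulli distributions:
chi^2 = (p-q)^2/q + (p-q)^2/(1-q).
p = 0.3, q = 0.35, p-q = -0.05.
(p-q)^2 = 0.0025.
term1 = 0.0025/0.35 = 0.007143.
term2 = 0.0025/0.65 = 0.003846.
chi^2 = 0.007143 + 0.003846 = 0.0110

0.0110


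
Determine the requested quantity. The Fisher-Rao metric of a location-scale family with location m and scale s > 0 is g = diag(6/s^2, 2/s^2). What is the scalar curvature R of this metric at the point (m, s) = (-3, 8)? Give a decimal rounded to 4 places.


The metric has the form g = (A dm^2 + B ds^2)/s^2 with A = 6, B = 2.
Substitute u = sqrt(A/B)*m: g = B*(du^2 + ds^2)/s^2, i.e. B times the
Poincare upper half-plane metric, which has constant Gaussian curvature -1.
Scaling a 2D metric by a constant c divides the Gaussian curvature by c,
so K = -1/B = -1/(2) = -0.5000 everywhere (the point (m, s) = (-3, 8) is irrelevant:
the curvature is constant).
Scalar curvature in dimension 2: R = 2K = -2/(2) = -1.0000.

-1.0000


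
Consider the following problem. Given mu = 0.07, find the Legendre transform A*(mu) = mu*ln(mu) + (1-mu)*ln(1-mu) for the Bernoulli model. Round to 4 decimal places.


Legendre transform for Bernoulli:
A*(mu) = mu*log(mu) + (1-mu)*log(1-mu).
mu = 0.07, 1-mu = 0.93.
mu*log(mu) = 0.07*log(0.07) = -0.186148.
(1-mu)*log(1-mu) = 0.93*log(0.93) = -0.067491.
A* = -0.186148 + -0.067491 = -0.2536

-0.2536


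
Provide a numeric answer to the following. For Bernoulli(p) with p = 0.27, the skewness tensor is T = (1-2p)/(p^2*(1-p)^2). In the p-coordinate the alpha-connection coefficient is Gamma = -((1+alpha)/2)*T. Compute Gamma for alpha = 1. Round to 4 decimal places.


Skewness (Amari-Chentsov) tensor: T = (1-2p)/(p^2*(1-p)^2).
p = 0.27, 1-2p = 0.46, p^2 = 0.0729, (1-p)^2 = 0.5329.
T = 0.46/(0.0729 * 0.5329) = 11.840896.
In the p-coordinate, Gamma^(alpha) = Gamma^(0) - (alpha/2)*T with Gamma^(0) = (1/2)*g'(p) = -T/2,
so Gamma^(alpha) = -((1+alpha)/2)*T.
alpha = 1, -(1+alpha)/2 = -1.0.
Gamma = -1.0 * 11.840896 = -11.8409

-11.8409


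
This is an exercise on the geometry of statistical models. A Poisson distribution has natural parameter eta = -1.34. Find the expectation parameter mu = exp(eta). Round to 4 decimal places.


Expectation parameter for Poisson exponential family:
mu = exp(eta).
eta = -1.34.
mu = exp(-1.34) = 0.2618

0.2618


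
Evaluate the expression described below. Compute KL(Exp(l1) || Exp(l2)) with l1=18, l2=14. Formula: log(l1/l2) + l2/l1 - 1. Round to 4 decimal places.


KL divergence for exponential family:
KL = log(l1/l2) + l2/l1 - 1.
log(18/14) = 0.251314.
14/18 = 0.777778.
KL = 0.251314 + 0.777778 - 1 = 0.0291

0.0291


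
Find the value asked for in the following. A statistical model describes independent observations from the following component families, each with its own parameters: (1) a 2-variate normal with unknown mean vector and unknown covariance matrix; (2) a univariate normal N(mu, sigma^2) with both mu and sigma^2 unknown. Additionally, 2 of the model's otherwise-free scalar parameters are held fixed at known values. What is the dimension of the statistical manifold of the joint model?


The dimension of a statistical manifold equals the number of free
(independent) real parameters of the model. For a product of independent
blocks the parameter counts add.
- 2-variate normal: 2 (mean) + 2*3/2 = 3 (symmetric covariance) = 5.
- normal (mu, sigma^2): 2.
Total = 5 + 2 = 7.
2 parameter(s) fixed at known values: 7 - 2 = 5.
Dimension = 5

5


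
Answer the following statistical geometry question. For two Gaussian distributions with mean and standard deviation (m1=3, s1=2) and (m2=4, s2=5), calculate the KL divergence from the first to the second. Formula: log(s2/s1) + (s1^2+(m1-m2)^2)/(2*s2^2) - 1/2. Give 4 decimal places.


KL divergence between normal distributions:
KL = log(s2/s1) + (s1^2 + (m1-m2)^2)/(2*s2^2) - 1/2.
log(5/2) = 0.916291.
(2^2 + (3-4)^2)/(2*5^2) = (4 + 1)/50 = 0.1.
KL = 0.916291 + 0.1 - 0.5 = 0.5163

0.5163


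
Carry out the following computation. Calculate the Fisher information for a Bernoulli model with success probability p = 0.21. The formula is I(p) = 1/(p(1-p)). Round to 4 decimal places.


For Bernoulli(p), Fisher information is I(p) = 1/(p*(1-p)).
p = 0.21, 1-p = 0.79.
p*(1-p) = 0.1659.
I(p) = 1/0.1659 = 6.0277

6.0277


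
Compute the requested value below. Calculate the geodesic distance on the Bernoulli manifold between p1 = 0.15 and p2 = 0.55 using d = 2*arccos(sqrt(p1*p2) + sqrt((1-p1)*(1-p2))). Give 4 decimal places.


Geodesic distance on Bernoulli manifold:
d(p1,p2) = 2*arccos(sqrt(p1*p2) + sqrt((1-p1)*(1-p2))).
sqrt(p1*p2) = sqrt(0.15*0.55) = 0.287228.
sqrt((1-p1)*(1-p2)) = sqrt(0.85*0.45) = 0.618466.
arg = 0.287228 + 0.618466 = 0.905694.
d = 2*arccos(0.905694) = 0.8756

0.8756


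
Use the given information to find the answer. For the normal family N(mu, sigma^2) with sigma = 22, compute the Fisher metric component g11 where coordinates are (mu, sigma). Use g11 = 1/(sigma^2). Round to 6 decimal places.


For the 2-parameter normal family, the Fisher metric has:
  g11 = 1/sigma^2, g22 = 2/sigma^2.
sigma = 22, sigma^2 = 484.
g11 = 0.002066

0.002066


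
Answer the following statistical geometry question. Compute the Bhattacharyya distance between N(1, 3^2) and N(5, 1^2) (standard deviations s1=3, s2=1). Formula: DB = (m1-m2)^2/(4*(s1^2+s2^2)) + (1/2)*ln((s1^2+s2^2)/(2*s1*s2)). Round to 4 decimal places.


Bhattacharyya distance between two Gaussians:
DB = (m1-m2)^2/(4*(s1^2+s2^2)) + (1/2)*ln((s1^2+s2^2)/(2*s1*s2)).
(m1-m2)^2 = (-4)^2 = 16.
s1^2+s2^2 = 9 + 1 = 10.
term1 = 16/40 = 0.4.
term2 = 0.5*ln(10/6.0) = 0.255413.
DB = 0.4 + 0.255413 = 0.6554

0.6554


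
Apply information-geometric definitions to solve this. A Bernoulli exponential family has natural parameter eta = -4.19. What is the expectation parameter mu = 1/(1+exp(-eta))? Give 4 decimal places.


Dual coordinate (expectation parameter) for Bernoulli:
mu = 1/(1+exp(-eta)).
eta = -4.19.
exp(-eta) = exp(4.19) = 66.022791.
mu = 1/(1+66.022791) = 0.0149

0.0149


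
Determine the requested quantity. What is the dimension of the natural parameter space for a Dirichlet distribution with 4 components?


Exponential family dimension calculation:
Dirichlet with 4 components has 4 natural parameters.

4


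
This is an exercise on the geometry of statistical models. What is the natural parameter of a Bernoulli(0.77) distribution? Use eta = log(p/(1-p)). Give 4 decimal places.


Natural parameter for Bernoulli: eta = log(p/(1-p)).
p = 0.77, 1-p = 0.23.
p/(1-p) = 3.347826.
eta = log(3.347826) = 1.2083

1.2083


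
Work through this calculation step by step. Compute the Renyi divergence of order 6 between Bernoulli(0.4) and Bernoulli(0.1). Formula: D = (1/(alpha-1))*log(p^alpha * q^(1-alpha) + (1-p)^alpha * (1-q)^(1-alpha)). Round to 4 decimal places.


Renyi divergence of order alpha between Bernoulli distributions:
D = (1/(alpha-1))*log(p^alpha * q^(1-alpha) + (1-p)^alpha * (1-q)^(1-alpha)).
alpha = 6, p = 0.4, q = 0.1.
p^alpha * q^(1-alpha) = 0.4^6 * 0.1^-5 = 409.6.
(1-p)^alpha * (1-q)^(1-alpha) = 0.6^6 * 0.9^-5 = 0.079012.
sum = 409.6 + 0.079012 = 409.679012.
D = (1/5)*log(409.679012) = 1.2031

1.2031


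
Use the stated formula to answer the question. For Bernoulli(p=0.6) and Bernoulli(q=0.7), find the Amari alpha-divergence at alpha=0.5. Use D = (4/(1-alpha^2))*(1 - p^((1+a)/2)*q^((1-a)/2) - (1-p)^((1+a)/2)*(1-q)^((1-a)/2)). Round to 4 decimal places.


Amari alpha-divergence:
D = (4/(1-alpha^2))*(1 - p^((1+a)/2)*q^((1-a)/2) - (1-p)^((1+a)/2)*(1-q)^((1-a)/2)).
alpha = 0.5, p = 0.6, q = 0.7.
e1 = (1+alpha)/2 = 0.75, e2 = (1-alpha)/2 = 0.25.
t1 = p^e1 * q^e2 = 0.6^0.75 * 0.7^0.25 = 0.623574.
t2 = (1-p)^e1 * (1-q)^e2 = 0.4^0.75 * 0.3^0.25 = 0.372242.
4/(1-alpha^2) = 5.333333.
D = 5.333333*(1 - 0.623574 - 0.372242) = 0.0223

0.0223


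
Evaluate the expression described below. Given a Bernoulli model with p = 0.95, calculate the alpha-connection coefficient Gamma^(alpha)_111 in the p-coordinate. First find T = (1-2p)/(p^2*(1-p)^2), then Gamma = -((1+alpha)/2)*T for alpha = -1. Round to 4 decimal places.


Skewness (Amari-Chentsov) tensor: T = (1-2p)/(p^2*(1-p)^2).
p = 0.95, 1-2p = -0.9, p^2 = 0.9025, (1-p)^2 = 0.0025.
T = -0.9/(0.9025 * 0.0025) = -398.891967.
In the p-coordinate, Gamma^(alpha) = Gamma^(0) - (alpha/2)*T with Gamma^(0) = (1/2)*g'(p) = -T/2,
so Gamma^(alpha) = -((1+alpha)/2)*T.
alpha = -1, -(1+alpha)/2 = 0.0.
Gamma = 0.0 * -398.891967 = 0.0000

0.0000


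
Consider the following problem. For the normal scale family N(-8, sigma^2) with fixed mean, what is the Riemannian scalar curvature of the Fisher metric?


This family has a single free parameter, so its statistical manifold
is 1-dimensional. The Riemann curvature tensor of any 1-dimensional
Riemannian manifold vanishes identically, so R = 0.

0


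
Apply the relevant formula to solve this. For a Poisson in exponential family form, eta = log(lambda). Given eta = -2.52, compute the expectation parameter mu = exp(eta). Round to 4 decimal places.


Expectation parameter for Poisson exponential family:
mu = exp(eta).
eta = -2.52.
mu = exp(-2.52) = 0.0805

0.0805


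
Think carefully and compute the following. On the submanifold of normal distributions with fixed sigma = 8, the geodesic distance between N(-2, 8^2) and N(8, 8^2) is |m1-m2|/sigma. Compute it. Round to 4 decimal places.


On the fixed-variance normal subfamily, geodesic distance = |m1-m2|/sigma.
|-2 - 8| = 10.
sigma = 8.
d = 10/8 = 1.2500

1.2500


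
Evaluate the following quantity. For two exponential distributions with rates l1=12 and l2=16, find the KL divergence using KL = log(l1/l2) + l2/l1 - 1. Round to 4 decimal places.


KL divergence for exponential family:
KL = log(l1/l2) + l2/l1 - 1.
log(12/16) = -0.287682.
16/12 = 1.333333.
KL = -0.287682 + 1.333333 - 1 = 0.0457

0.0457


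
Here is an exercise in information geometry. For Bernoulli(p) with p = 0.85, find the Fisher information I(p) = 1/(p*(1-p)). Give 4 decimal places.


For Bernoulli(p), Fisher information is I(p) = 1/(p*(1-p)).
p = 0.85, 1-p = 0.15.
p*(1-p) = 0.1275.
I(p) = 1/0.1275 = 7.8431

7.8431


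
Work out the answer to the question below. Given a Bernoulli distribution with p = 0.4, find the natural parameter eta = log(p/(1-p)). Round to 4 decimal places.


Natural parameter for Bernoulli: eta = log(p/(1-p)).
p = 0.4, 1-p = 0.6.
p/(1-p) = 0.666667.
eta = log(0.666667) = -0.4055

-0.4055


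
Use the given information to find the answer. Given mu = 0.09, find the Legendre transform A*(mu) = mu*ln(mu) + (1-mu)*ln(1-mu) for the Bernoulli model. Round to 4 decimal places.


Legendre transform for Bernoulli:
A*(mu) = mu*log(mu) + (1-mu)*log(1-mu).
mu = 0.09, 1-mu = 0.91.
mu*log(mu) = 0.09*log(0.09) = -0.216715.
(1-mu)*log(1-mu) = 0.91*log(0.91) = -0.085823.
A* = -0.216715 + -0.085823 = -0.3025

-0.3025


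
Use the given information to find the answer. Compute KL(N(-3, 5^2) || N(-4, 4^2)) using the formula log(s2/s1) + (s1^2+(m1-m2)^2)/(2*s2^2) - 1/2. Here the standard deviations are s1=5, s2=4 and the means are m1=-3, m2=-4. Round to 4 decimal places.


KL divergence between normal distributions:
KL = log(s2/s1) + (s1^2 + (m1-m2)^2)/(2*s2^2) - 1/2.
log(4/5) = -0.223144.
(5^2 + (-3--4)^2)/(2*4^2) = (25 + 1)/32 = 0.8125.
KL = -0.223144 + 0.8125 - 0.5 = 0.0894

0.0894


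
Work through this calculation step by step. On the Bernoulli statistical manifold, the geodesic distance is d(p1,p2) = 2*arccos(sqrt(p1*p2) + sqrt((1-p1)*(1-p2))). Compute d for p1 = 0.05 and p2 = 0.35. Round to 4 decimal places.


Geodesic distance on Bernoulli manifold:
d(p1,p2) = 2*arccos(sqrt(p1*p2) + sqrt((1-p1)*(1-p2))).
sqrt(p1*p2) = sqrt(0.05*0.35) = 0.132288.
sqrt((1-p1)*(1-p2)) = sqrt(0.95*0.65) = 0.785812.
arg = 0.132288 + 0.785812 = 0.918099.
d = 2*arccos(0.918099) = 0.8151

0.8151


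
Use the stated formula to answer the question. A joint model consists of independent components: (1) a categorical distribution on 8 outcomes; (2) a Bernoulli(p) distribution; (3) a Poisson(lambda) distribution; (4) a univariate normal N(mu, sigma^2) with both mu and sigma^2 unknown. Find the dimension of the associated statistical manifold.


The dimension of a statistical manifold equals the number of free
(independent) real parameters of the model. For a product of independent
blocks the parameter counts add.
- categorical on 8 outcomes (probabilities sum to 1): 8-1 = 7.
- Bernoulli (p): 1.
- Poisson (lambda): 1.
- normal (mu, sigma^2): 2.
Total = 7 + 1 + 1 + 2 = 11.
Dimension = 11

11


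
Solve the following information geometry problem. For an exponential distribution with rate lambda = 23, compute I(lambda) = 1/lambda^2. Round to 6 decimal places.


Fisher information for exponential: I(lambda) = 1/lambda^2.
lambda = 23, lambda^2 = 529.
I = 1/529 = 0.001890

0.001890


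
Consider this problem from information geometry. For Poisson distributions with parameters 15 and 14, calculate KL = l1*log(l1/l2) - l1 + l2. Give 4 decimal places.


KL divergence for Poisson:
KL = l1*log(l1/l2) - l1 + l2.
l1 = 15, l2 = 14.
log(15/14) = 0.068993.
l1*log(l1/l2) = 15 * 0.068993 = 1.034893.
KL = 1.034893 - 15 + 14 = 0.0349

0.0349


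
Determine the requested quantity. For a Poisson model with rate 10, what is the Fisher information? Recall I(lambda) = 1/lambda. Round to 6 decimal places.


Fisher information for Poisson: I(lambda) = 1/lambda.
lambda = 10.
I(lambda) = 1/10 = 0.100000

0.100000


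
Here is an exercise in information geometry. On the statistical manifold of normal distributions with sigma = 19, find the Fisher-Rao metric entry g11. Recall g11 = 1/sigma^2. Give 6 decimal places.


For the 2-parameter normal family, the Fisher metric has:
  g11 = 1/sigma^2, g22 = 2/sigma^2.
sigma = 19, sigma^2 = 361.
g11 = 0.002770

0.002770


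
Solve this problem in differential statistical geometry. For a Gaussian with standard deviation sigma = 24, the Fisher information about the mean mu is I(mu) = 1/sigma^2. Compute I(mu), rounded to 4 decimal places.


The Fisher information for the mean of a normal distribution is I(mu) = 1/sigma^2.
sigma = 24, so sigma^2 = 576.
I(mu) = 1/576 = 0.0017

0.0017


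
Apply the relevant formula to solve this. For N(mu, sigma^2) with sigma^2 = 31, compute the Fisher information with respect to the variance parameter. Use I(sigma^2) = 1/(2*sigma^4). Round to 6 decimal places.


Fisher information for variance: I(sigma^2) = 1/(2*sigma^4).
sigma^2 = 31, so sigma^4 = 961.
I = 1/(2*961) = 1/1922 = 0.000520

0.000520


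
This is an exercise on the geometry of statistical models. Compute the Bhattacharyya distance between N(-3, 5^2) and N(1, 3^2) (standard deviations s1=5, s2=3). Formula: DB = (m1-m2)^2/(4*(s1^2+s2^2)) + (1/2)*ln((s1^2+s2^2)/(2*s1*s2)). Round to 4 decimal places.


Bhattacharyya distance between two Gaussians:
DB = (m1-m2)^2/(4*(s1^2+s2^2)) + (1/2)*ln((s1^2+s2^2)/(2*s1*s2)).
(m1-m2)^2 = (-4)^2 = 16.
s1^2+s2^2 = 25 + 9 = 34.
term1 = 16/136 = 0.117647.
term2 = 0.5*ln(34/30.0) = 0.062582.
DB = 0.117647 + 0.062582 = 0.1802

0.1802
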